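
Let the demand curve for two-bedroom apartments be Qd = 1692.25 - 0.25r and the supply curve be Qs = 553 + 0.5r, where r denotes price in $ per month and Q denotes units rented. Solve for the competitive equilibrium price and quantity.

r* = 1519, Q* = 1312.5

The market clears where 1692.25 - 0.25r = 553 + 0.5r. Rearranging, 0.75r = 1139.25, hence r* = 1519.
From the demand curve, Q* = 1692.25 - 0.25(1519) = 1312.5.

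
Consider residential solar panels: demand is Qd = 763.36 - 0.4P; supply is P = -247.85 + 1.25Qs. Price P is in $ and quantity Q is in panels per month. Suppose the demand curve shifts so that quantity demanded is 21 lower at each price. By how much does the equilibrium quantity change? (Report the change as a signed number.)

ΔQ = -14

In direct form, Qs = 198.28 + 0.8P.
At equilibrium Qd = Qs, so 763.36 - 0.4P = 198.28 + 0.8P; collecting terms, 565.08 = 1.2P and P* = 470.9.
From the demand curve, Q* = 763.36 - 0.4(470.9) = 575.
After the shift, demand is Qd = 742.36 - 0.4P.
Re-solving, 1.2P = 544.08 gives P = 453.4 and Q = 561.
ΔQ = 561 - 575 = -14.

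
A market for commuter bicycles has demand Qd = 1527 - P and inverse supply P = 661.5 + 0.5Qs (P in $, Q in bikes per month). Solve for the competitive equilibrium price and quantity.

In direct form, Qs = -1323 + 2P.
The market clears where 1527 - P = -1323 + 2P. Rearranging, 3P = 2850, hence P* = 950.
Plugging P* into demand: Q* = 1527 - 950 = 577.

P* = 950, Q* = 577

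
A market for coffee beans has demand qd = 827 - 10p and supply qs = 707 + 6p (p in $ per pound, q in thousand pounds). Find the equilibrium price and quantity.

The market clears where 827 - 10p = 707 + 6p. Rearranging, 16p = 120, hence p* = 7.5.
Substitute back: q* = 827 - 10(7.5) = 752.

p* = 7.5, q* = 752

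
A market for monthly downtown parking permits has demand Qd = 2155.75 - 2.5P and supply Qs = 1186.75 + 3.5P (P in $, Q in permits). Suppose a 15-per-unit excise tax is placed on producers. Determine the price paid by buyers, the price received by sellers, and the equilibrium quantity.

P_b = 170.25, P_s = 155.25, Q = 1730.125

The tax drives a wedge P_b - P_s = 15. Substituting P_s = P_b - 15 into supply: Qs = 1134.25 + 3.5P_b.
Market clearing requires 2155.75 - 2.5P_b = 1134.25 + 3.5P_b; hence 1021.5 = 6P_b and P_b = 170.25.
Then P_s = 170.25 - 15 = 155.25 and Q = 2155.75 - 2.5(170.25) = 1730.125.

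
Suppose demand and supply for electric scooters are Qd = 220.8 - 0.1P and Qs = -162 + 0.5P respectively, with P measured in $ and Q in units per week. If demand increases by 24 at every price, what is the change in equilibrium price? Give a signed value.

The market clears where 220.8 - 0.1P = -162 + 0.5P. Rearranging, 0.6P = 382.8, hence P* = 638.
Then Q* = 220.8 - 0.1(638) = 157.
After the shift, demand is Qd = 244.8 - 0.1P.
The new intersection has 406.8 = 0.6P, i.e. P = 678, Q = 177.
ΔP = 678 - 638 = 40.

ΔP = 40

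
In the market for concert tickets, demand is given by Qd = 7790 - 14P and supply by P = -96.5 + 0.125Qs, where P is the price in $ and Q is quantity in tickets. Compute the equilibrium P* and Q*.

P* = 319, Q* = 3324

Inverting to quantity form: Qs = 772 + 8P.
At equilibrium Qd = Qs, so 7790 - 14P = 772 + 8P; collecting terms, 7018 = 22P and P* = 319.
Substitute back: Q* = 7790 - 14(319) = 3324.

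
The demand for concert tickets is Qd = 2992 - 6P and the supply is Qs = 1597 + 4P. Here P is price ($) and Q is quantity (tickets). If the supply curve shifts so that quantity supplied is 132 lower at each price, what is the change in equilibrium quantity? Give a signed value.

ΔQ = -79.2

Equating demand and supply, 2992 - 6P = 1597 + 4P gives 10P = 1395, so P* = 139.5.
Substitute back: Q* = 2992 - 6(139.5) = 2155.
After the shift, supply is Qs = 1465 + 4P.
Re-solving, 10P = 1527 gives P = 152.7 and Q = 2075.8.
ΔQ = 2075.8 - 2155 = -79.2.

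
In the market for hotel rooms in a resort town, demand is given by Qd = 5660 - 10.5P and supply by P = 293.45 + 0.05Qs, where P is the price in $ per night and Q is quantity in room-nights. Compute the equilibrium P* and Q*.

P* = 378, Q* = 1691

In direct form, Qs = -5869 + 20P.
The market clears where 5660 - 10.5P = -5869 + 20P. Rearranging, 30.5P = 11529, hence P* = 378.
Then Q* = 5660 - 10.5(378) = 1691.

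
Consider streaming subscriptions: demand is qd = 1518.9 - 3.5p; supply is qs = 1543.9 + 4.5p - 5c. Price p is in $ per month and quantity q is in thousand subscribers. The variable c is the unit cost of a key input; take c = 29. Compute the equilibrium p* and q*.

With c = 29, supply is qs = 1398.9 + 4.5p.
Equating demand and supply, 1518.9 - 3.5p = 1398.9 + 4.5p gives 8p = 120, so p* = 15.
Plugging p* into demand: q* = 1518.9 - 3.5(15) = 1466.4.

p* = 15, q* = 1466.4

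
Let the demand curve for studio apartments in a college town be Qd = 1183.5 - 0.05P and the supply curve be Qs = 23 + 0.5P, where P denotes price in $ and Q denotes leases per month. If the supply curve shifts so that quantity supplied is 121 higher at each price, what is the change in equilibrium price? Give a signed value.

ΔP = -220

Equating demand and supply, 1183.5 - 0.05P = 23 + 0.5P gives 0.55P = 1160.5, so P* = 2110.
Plugging P* into demand: Q* = 1183.5 - 0.05(2110) = 1078.
After the shift, supply is Qs = 144 + 0.5P.
The new intersection has 1039.5 = 0.55P, i.e. P = 1890, Q = 1089.
ΔP = 1890 - 2110 = -220.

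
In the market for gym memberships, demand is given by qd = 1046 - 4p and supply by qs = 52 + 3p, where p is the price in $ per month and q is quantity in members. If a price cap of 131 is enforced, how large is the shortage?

At p = 131: qd = 522 and qs = 445.
Shortage = qd - qs = 522 - 445 = 77.

Shortage = 77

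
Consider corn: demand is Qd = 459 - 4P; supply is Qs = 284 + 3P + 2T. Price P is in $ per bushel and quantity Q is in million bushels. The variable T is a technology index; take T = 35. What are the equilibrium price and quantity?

With T = 35, supply is Qs = 354 + 3P.
Set Qd = Qs: 459 - 4P = 354 + 3P, so 105 = 7P and P* = 15.
Plugging P* into demand: Q* = 459 - 4(15) = 399.

P* = 15, Q* = 399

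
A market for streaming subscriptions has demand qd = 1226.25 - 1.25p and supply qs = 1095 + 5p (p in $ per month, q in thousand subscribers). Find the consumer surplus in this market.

Equating demand and supply, 1226.25 - 1.25p = 1095 + 5p gives 6.25p = 131.25, so p* = 21.
From the demand curve, q* = 1226.25 - 1.25(21) = 1200.
Demand choke price (qd = 0): p = 1226.25/1.25 = 981. Consumer surplus = ½ × (981 - 21) × 1200 = 576000.

Consumer surplus = 576000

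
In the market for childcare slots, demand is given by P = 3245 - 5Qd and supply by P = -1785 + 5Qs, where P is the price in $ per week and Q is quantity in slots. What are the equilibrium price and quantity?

Rewriting in direct form: Qd = 649 - 0.2P and Qs = 357 + 0.2P.
Set Qd = Qs: 649 - 0.2P = 357 + 0.2P, so 292 = 0.4P and P* = 730.
Plugging P* into demand: Q* = 649 - 0.2(730) = 503.

P* = 730, Q* = 503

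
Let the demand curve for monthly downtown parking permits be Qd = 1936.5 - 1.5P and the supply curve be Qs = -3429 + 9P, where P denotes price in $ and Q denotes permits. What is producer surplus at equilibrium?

Set Qd = Qs: 1936.5 - 1.5P = -3429 + 9P, so 5365.5 = 10.5P and P* = 511.
Then Q* = 1936.5 - 1.5(511) = 1170.
Supply choke price (Qs = 0): P = 381. Producer surplus = ½ × (511 - 381) × 1170 = 76050.

Producer surplus = 76050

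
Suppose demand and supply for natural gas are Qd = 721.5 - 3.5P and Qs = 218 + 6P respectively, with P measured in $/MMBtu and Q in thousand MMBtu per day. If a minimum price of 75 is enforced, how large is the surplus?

Surplus = 209

With P fixed at 75, quantity demanded is 459 and quantity supplied is 668.
Surplus = Qs - Qd = 668 - 459 = 209.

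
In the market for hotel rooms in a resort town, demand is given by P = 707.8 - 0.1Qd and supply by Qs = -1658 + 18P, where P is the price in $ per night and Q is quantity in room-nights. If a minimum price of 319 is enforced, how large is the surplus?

Surplus = 196

In direct form, Qd = 7078 - 10P.
With P fixed at 319, quantity demanded is 3888 and quantity supplied is 4084.
Surplus = Qs - Qd = 4084 - 3888 = 196.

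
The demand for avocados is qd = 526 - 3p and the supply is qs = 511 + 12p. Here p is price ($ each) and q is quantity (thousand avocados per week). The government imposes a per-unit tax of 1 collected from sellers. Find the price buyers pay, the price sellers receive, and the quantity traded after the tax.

With a tax of 1 on sellers, they supply based on the net price p_s = p_b - 1, so qs = 499 + 12p_b.
Set qd = qs: 526 - 3p_b = 499 + 12p_b, so 27 = 15p_b and p_b = 1.8.
So p_s = 0.8 and the quantity traded is q = 526 - 3(1.8) = 520.6.

p_b = 1.8, p_s = 0.8, q = 520.6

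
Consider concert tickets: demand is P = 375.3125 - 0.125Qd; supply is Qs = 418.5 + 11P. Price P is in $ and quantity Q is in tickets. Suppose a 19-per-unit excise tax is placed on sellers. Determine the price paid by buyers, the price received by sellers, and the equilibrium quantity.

In direct form, Qd = 3002.5 - 8P.
With a tax of 19 on sellers, they supply based on the net price P_s = P_b - 19, so Qs = 209.5 + 11P_b.
Market clearing requires 3002.5 - 8P_b = 209.5 + 11P_b; hence 2793 = 19P_b and P_b = 147.
So P_s = 128 and the quantity traded is Q = 3002.5 - 8(147) = 1826.5.

P_b = 147, P_s = 128, Q = 1826.5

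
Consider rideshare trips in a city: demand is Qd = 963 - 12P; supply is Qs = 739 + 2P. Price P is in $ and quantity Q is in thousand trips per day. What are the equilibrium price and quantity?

Set Qd = Qs: 963 - 12P = 739 + 2P, so 224 = 14P and P* = 16.
Then Q* = 963 - 12(16) = 771.

P* = 16, Q* = 771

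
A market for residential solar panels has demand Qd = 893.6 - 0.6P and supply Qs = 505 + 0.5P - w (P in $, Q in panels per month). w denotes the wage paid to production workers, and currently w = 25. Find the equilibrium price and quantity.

P* = 376, Q* = 668

With w = 25, supply is Qs = 480 + 0.5P.
The market clears where 893.6 - 0.6P = 480 + 0.5P. Rearranging, 1.1P = 413.6, hence P* = 376.
Then Q* = 893.6 - 0.6(376) = 668.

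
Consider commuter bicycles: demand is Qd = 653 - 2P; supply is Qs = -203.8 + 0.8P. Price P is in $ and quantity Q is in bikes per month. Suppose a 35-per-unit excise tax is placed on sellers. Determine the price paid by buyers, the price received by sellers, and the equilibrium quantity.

P_b = 316, P_s = 281, Q = 21

Sellers keep P_s = P_b - 35 per unit, so supply in terms of the buyer price is Qs = -231.8 + 0.8P_b.
Set Qd = Qs: 653 - 2P_b = -231.8 + 0.8P_b, so 884.8 = 2.8P_b and P_b = 316.
Then P_s = 316 - 35 = 281 and Q = 653 - 2(316) = 21.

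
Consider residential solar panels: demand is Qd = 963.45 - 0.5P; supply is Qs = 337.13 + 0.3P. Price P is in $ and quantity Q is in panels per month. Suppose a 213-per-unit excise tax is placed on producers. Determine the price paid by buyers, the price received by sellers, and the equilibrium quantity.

With a tax of 213 on producers, they supply based on the net price P_s = P_b - 213, so Qs = 273.23 + 0.3P_b.
Market clearing requires 963.45 - 0.5P_b = 273.23 + 0.3P_b; hence 690.22 = 0.8P_b and P_b = 862.775.
Then P_s = 862.775 - 213 = 649.775 and Q = 963.45 - 0.5(862.775) = 532.0625.

P_b = 862.775, P_s = 649.775, Q = 532.0625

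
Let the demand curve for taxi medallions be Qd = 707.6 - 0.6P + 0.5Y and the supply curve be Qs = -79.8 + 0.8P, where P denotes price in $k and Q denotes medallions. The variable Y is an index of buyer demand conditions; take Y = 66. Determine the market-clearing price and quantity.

With Y = 66, demand is Qd = 740.6 - 0.6P.
At equilibrium Qd = Qs, so 740.6 - 0.6P = -79.8 + 0.8P; collecting terms, 820.4 = 1.4P and P* = 586.
Then Q* = 740.6 - 0.6(586) = 389.

P* = 586, Q* = 389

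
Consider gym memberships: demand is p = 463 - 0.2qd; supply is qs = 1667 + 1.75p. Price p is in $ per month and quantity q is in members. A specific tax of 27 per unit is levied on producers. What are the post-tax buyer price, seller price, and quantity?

Inverting to quantity form: qd = 2315 - 5p.
Producers keep p_s = p_b - 27 per unit, so supply in terms of the buyer price is qs = 1619.75 + 1.75p_b.
Equate demand and the shifted supply: 2315 - 5p_b = 1619.75 + 1.75p_b, giving 6.75p_b = 695.25, so p_b = 103.
Then p_s = 103 - 27 = 76 and q = 2315 - 5(103) = 1800.

p_b = 103, p_s = 76, q = 1800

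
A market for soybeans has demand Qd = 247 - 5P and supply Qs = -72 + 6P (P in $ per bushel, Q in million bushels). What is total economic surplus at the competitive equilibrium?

Total surplus = 1907.4

Equating demand and supply, 247 - 5P = -72 + 6P gives 11P = 319, so P* = 29.
Substitute back: Q* = 247 - 5(29) = 102.
Demand choke price = 49.4; supply choke price = 12. CS = ½(49.4 - 29)(102) = 1040.4; PS = ½(29 - 12)(102) = 867. Total surplus = 1907.4.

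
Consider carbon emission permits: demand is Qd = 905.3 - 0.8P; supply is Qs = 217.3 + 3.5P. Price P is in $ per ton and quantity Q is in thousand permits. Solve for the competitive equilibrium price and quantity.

The market clears where 905.3 - 0.8P = 217.3 + 3.5P. Rearranging, 4.3P = 688, hence P* = 160.
From the demand curve, Q* = 905.3 - 0.8(160) = 777.3.

P* = 160, Q* = 777.3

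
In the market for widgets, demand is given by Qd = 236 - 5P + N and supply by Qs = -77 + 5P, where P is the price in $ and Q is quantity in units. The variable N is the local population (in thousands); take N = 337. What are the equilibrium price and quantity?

With N = 337, demand is Qd = 573 - 5P.
The market clears where 573 - 5P = -77 + 5P. Rearranging, 10P = 650, hence P* = 65.
From the demand curve, Q* = 573 - 5(65) = 248.

P* = 65, Q* = 248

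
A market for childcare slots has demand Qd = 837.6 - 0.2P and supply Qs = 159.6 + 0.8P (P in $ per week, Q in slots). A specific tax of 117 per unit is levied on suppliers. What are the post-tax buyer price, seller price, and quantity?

Suppliers keep P_s = P_b - 117 per unit, so supply in terms of the buyer price is Qs = 66 + 0.8P_b.
Market clearing requires 837.6 - 0.2P_b = 66 + 0.8P_b; hence 771.6 = P_b and P_b = 771.6.
Then P_s = 771.6 - 117 = 654.6 and Q = 837.6 - 0.2(771.6) = 683.28.

P_b = 771.6, P_s = 654.6, Q = 683.28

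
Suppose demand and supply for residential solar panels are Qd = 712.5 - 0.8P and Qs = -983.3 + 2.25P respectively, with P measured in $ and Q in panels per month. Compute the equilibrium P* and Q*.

P* = 556, Q* = 267.7

At equilibrium Qd = Qs, so 712.5 - 0.8P = -983.3 + 2.25P; collecting terms, 1695.8 = 3.05P and P* = 556.
Plugging P* into demand: Q* = 712.5 - 0.8(556) = 267.7.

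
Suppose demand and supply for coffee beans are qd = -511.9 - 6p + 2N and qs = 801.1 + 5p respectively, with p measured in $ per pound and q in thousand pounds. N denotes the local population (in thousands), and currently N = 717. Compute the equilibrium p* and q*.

With N = 717, demand is qd = 922.1 - 6p.
The market clears where 922.1 - 6p = 801.1 + 5p. Rearranging, 11p = 121, hence p* = 11.
Substitute back: q* = 922.1 - 6(11) = 856.1.

p* = 11, q* = 856.1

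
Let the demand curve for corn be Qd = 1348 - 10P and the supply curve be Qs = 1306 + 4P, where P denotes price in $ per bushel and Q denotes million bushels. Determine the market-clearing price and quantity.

The market clears where 1348 - 10P = 1306 + 4P. Rearranging, 14P = 42, hence P* = 3.
Then Q* = 1348 - 10(3) = 1318.

P* = 3, Q* = 1318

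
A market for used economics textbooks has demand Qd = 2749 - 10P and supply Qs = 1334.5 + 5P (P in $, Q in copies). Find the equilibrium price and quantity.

Set Qd = Qs: 2749 - 10P = 1334.5 + 5P, so 1414.5 = 15P and P* = 94.3.
Then Q* = 2749 - 10(94.3) = 1806.

P* = 94.3, Q* = 1806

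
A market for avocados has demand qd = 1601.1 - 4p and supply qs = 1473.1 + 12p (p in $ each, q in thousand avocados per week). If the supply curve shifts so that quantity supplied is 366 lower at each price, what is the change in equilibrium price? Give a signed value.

Δp = 22.875

Set qd = qs: 1601.1 - 4p = 1473.1 + 12p, so 128 = 16p and p* = 8.
Substitute back: q* = 1601.1 - 4(8) = 1569.1.
After the shift, supply is qs = 1107.1 + 12p.
The new intersection has 494 = 16p, i.e. p = 30.875, q = 1477.6.
Δp = 30.875 - 8 = 22.875.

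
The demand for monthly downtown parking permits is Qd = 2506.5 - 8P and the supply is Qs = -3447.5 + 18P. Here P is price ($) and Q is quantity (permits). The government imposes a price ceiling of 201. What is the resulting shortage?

Shortage = 728

With P fixed at 201, quantity demanded is 898.5 and quantity supplied is 170.5.
Shortage = Qd - Qs = 898.5 - 170.5 = 728.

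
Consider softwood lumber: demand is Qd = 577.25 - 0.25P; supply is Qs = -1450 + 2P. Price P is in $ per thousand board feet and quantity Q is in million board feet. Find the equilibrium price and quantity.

P* = 901, Q* = 352

The market clears where 577.25 - 0.25P = -1450 + 2P. Rearranging, 2.25P = 2027.25, hence P* = 901.
Substitute back: Q* = 577.25 - 0.25(901) = 352.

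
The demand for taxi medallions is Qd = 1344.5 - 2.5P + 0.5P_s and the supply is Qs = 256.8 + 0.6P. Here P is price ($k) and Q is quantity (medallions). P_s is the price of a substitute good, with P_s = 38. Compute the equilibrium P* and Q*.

With P_s = 38, demand is Qd = 1363.5 - 2.5P.
At equilibrium Qd = Qs, so 1363.5 - 2.5P = 256.8 + 0.6P; collecting terms, 1106.7 = 3.1P and P* = 357.
Plugging P* into demand: Q* = 1363.5 - 2.5(357) = 471.

P* = 357, Q* = 471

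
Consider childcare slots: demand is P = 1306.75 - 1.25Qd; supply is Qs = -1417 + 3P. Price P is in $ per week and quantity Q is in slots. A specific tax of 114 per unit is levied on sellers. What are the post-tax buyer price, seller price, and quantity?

Solving each curve for Q: Qd = 1045.4 - 0.8P.
The tax drives a wedge P_b - P_s = 114. Substituting P_s = P_b - 114 into supply: Qs = -1759 + 3P_b.
Set Qd = Qs: 1045.4 - 0.8P_b = -1759 + 3P_b, so 2804.4 = 3.8P_b and P_b = 738.
So P_s = 624 and the quantity traded is Q = 1045.4 - 0.8(738) = 455.

P_b = 738, P_s = 624, Q = 455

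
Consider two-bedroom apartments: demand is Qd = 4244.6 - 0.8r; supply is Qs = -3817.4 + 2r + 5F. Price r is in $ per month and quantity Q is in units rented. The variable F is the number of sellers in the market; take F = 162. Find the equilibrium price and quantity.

With F = 162, supply is Qs = -3007.4 + 2r.
At equilibrium Qd = Qs, so 4244.6 - 0.8r = -3007.4 + 2r; collecting terms, 7252 = 2.8r and r* = 2590.
Substitute back: Q* = 4244.6 - 0.8(2590) = 2172.6.

r* = 2590, Q* = 2172.6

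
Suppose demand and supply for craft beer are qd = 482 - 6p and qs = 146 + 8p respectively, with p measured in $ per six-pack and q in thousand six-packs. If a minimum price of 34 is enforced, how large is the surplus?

At p = 34: qd = 278 and qs = 418.
Surplus = qs - qd = 418 - 278 = 140.

Surplus = 140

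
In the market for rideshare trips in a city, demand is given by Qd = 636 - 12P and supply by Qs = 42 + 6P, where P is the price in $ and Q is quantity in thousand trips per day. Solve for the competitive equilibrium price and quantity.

Set Qd = Qs: 636 - 12P = 42 + 6P, so 594 = 18P and P* = 33.
Plugging P* into demand: Q* = 636 - 12(33) = 240.

P* = 33, Q* = 240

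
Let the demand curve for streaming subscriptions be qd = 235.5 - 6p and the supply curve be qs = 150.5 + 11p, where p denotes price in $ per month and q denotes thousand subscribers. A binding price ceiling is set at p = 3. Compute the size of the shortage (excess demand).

Shortage = 34

Evaluating both curves at the ceiling price 3 gives qd = 217.5, qs = 183.5.
Shortage = qd - qs = 217.5 - 183.5 = 34.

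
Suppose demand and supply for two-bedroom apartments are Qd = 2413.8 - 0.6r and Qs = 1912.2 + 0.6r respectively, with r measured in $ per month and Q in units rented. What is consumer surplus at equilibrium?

Consumer surplus = 3898807.5

Equating demand and supply, 2413.8 - 0.6r = 1912.2 + 0.6r gives 1.2r = 501.6, so r* = 418.
From the demand curve, Q* = 2413.8 - 0.6(418) = 2163.
Demand choke price (Qd = 0): r = 2413.8/0.6 = 4023. Consumer surplus = ½ × (4023 - 418) × 2163 = 3898807.5.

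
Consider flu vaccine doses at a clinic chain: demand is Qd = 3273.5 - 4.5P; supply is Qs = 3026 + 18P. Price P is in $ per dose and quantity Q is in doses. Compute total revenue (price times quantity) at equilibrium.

Total revenue = 35464

At equilibrium Qd = Qs, so 3273.5 - 4.5P = 3026 + 18P; collecting terms, 247.5 = 22.5P and P* = 11.
From the demand curve, Q* = 3273.5 - 4.5(11) = 3224.
Total revenue = P* × Q* = 11 × 3224 = 35464.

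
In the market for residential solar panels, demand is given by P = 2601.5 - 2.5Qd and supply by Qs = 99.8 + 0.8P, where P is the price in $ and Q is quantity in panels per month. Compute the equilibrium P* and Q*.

In direct form, Qd = 1040.6 - 0.4P.
Equating demand and supply, 1040.6 - 0.4P = 99.8 + 0.8P gives 1.2P = 940.8, so P* = 784.
Substitute back: Q* = 1040.6 - 0.4(784) = 727.

P* = 784, Q* = 727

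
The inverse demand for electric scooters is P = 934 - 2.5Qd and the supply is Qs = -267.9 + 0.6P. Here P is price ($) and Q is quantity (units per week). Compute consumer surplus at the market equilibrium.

Inverting to quantity form: Qd = 373.6 - 0.4P.
The market clears where 373.6 - 0.4P = -267.9 + 0.6P. Rearranging, P = 641.5, hence P* = 641.5.
Substitute back: Q* = 373.6 - 0.4(641.5) = 117.
Demand choke price (Qd = 0): P = 373.6/0.4 = 934. Consumer surplus = ½ × (934 - 641.5) × 117 = 17111.25.

Consumer surplus = 17111.25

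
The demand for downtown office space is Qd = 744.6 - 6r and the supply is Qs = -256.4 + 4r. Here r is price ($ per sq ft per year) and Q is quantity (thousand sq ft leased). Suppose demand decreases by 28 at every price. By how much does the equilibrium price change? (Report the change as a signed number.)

Set Qd = Qs: 744.6 - 6r = -256.4 + 4r, so 1001 = 10r and r* = 100.1.
From the demand curve, Q* = 744.6 - 6(100.1) = 144.
After the shift, demand is Qd = 716.6 - 6r.
The new intersection has 973 = 10r, i.e. r = 97.3, Q = 132.8.
Δr = 97.3 - 100.1 = -2.8.

Δr = -2.8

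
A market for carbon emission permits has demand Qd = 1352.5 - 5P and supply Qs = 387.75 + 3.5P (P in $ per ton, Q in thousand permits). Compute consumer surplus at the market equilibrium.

Consumer surplus = 61622.5

Equating demand and supply, 1352.5 - 5P = 387.75 + 3.5P gives 8.5P = 964.75, so P* = 113.5.
Then Q* = 1352.5 - 5(113.5) = 785.
Demand choke price (Qd = 0): P = 1352.5/5 = 270.5. Consumer surplus = ½ × (270.5 - 113.5) × 785 = 61622.5.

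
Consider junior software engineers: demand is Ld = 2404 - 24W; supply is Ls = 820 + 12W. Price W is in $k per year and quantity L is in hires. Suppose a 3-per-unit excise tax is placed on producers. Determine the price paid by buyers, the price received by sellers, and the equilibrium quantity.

With a tax of 3 on producers, they supply based on the net price W_s = W_b - 3, so Ls = 784 + 12W_b.
Equate demand and the shifted supply: 2404 - 24W_b = 784 + 12W_b, giving 36W_b = 1620, so W_b = 45.
Then W_s = 45 - 3 = 42 and L = 2404 - 24(45) = 1324.

W_b = 45, W_s = 42, L = 1324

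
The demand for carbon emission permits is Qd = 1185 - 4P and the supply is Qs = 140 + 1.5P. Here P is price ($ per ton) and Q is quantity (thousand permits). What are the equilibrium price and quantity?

Set Qd = Qs: 1185 - 4P = 140 + 1.5P, so 1045 = 5.5P and P* = 190.
From the demand curve, Q* = 1185 - 4(190) = 425.

P* = 190, Q* = 425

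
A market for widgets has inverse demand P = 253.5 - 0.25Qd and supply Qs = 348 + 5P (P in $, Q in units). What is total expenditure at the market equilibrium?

Total expenditure = 53132

Inverting to quantity form: Qd = 1014 - 4P.
The market clears where 1014 - 4P = 348 + 5P. Rearranging, 9P = 666, hence P* = 74.
Plugging P* into demand: Q* = 1014 - 4(74) = 718.
Total expenditure = P* × Q* = 74 × 718 = 53132.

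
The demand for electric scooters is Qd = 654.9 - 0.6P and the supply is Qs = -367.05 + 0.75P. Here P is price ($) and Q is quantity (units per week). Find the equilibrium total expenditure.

Equating demand and supply, 654.9 - 0.6P = -367.05 + 0.75P gives 1.35P = 1021.95, so P* = 757.
Substitute back: Q* = 654.9 - 0.6(757) = 200.7.
Total expenditure = P* × Q* = 757 × 200.7 = 151929.9.

Total expenditure = 151929.9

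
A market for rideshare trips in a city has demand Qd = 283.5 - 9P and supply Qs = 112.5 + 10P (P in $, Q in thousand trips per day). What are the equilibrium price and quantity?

At equilibrium Qd = Qs, so 283.5 - 9P = 112.5 + 10P; collecting terms, 171 = 19P and P* = 9.
Then Q* = 283.5 - 9(9) = 202.5.

P* = 9, Q* = 202.5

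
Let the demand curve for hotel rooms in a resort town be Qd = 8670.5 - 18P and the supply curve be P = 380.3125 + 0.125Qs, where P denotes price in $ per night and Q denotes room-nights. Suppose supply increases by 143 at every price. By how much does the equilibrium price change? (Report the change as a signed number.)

ΔP = -5.5

Solving each curve for Q: Qs = -3042.5 + 8P.
Equating demand and supply, 8670.5 - 18P = -3042.5 + 8P gives 26P = 11713, so P* = 450.5.
From the demand curve, Q* = 8670.5 - 18(450.5) = 561.5.
After the shift, supply is Qs = -2899.5 + 8P.
Re-solving, 26P = 11570 gives P = 445 and Q = 660.5.
ΔP = 445 - 450.5 = -5.5.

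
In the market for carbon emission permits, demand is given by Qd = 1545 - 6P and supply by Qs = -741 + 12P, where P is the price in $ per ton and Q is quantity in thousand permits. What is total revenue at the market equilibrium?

Total revenue = 99441

The market clears where 1545 - 6P = -741 + 12P. Rearranging, 18P = 2286, hence P* = 127.
From the demand curve, Q* = 1545 - 6(127) = 783.
Total revenue = P* × Q* = 127 × 783 = 99441.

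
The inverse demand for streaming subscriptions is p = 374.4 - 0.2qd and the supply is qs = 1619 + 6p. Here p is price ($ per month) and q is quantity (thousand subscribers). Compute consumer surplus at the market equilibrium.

Consumer surplus = 308704.9

Solving each curve for q: qd = 1872 - 5p.
Set qd = qs: 1872 - 5p = 1619 + 6p, so 253 = 11p and p* = 23.
Substitute back: q* = 1872 - 5(23) = 1757.
Demand choke price (qd = 0): p = 1872/5 = 374.4. Consumer surplus = ½ × (374.4 - 23) × 1757 = 308704.9.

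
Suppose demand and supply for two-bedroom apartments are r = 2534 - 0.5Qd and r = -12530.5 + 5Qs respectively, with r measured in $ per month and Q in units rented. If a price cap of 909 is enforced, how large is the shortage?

Rewriting in direct form: Qd = 5068 - 2r and Qs = 2506.1 + 0.2r.
Evaluating both curves at the ceiling price 909 gives Qd = 3250, Qs = 2687.9.
Shortage = Qd - Qs = 3250 - 2687.9 = 562.1.

Shortage = 562.1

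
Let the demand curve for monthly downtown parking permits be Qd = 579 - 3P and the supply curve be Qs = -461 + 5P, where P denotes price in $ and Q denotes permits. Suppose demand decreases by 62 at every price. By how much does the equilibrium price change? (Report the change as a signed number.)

The market clears where 579 - 3P = -461 + 5P. Rearranging, 8P = 1040, hence P* = 130.
Substitute back: Q* = 579 - 3(130) = 189.
After the shift, demand is Qd = 517 - 3P.
Re-solving, 8P = 978 gives P = 122.25 and Q = 150.25.
ΔP = 122.25 - 130 = -7.75.

ΔP = -7.75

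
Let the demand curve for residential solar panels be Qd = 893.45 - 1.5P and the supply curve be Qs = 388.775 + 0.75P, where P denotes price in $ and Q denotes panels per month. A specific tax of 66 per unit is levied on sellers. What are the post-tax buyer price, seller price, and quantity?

P_b = 246.3, P_s = 180.3, Q = 524

With a tax of 66 on sellers, they supply based on the net price P_s = P_b - 66, so Qs = 339.275 + 0.75P_b.
Equate demand and the shifted supply: 893.45 - 1.5P_b = 339.275 + 0.75P_b, giving 2.25P_b = 554.175, so P_b = 246.3.
So P_s = 180.3 and the quantity traded is Q = 893.45 - 1.5(246.3) = 524.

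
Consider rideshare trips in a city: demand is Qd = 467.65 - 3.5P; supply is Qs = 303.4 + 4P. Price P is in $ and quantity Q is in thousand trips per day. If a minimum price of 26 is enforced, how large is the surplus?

Evaluating both curves at the floor price 26 gives Qd = 376.65, Qs = 407.4.
Surplus = Qs - Qd = 407.4 - 376.65 = 30.75.

Surplus = 30.75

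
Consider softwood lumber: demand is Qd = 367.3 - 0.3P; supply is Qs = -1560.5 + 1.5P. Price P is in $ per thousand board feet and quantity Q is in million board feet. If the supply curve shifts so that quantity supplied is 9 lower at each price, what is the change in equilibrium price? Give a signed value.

At equilibrium Qd = Qs, so 367.3 - 0.3P = -1560.5 + 1.5P; collecting terms, 1927.8 = 1.8P and P* = 1071.
Plugging P* into demand: Q* = 367.3 - 0.3(1071) = 46.
After the shift, supply is Qs = -1569.5 + 1.5P.
Re-solving, 1.8P = 1936.8 gives P = 1076 and Q = 44.5.
ΔP = 1076 - 1071 = 5.

ΔP = 5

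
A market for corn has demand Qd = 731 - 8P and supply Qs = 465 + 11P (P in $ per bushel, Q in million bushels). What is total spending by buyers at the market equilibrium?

The market clears where 731 - 8P = 465 + 11P. Rearranging, 19P = 266, hence P* = 14.
From the demand curve, Q* = 731 - 8(14) = 619.
Total spending by buyers = P* × Q* = 14 × 619 = 8666.

Total spending by buyers = 8666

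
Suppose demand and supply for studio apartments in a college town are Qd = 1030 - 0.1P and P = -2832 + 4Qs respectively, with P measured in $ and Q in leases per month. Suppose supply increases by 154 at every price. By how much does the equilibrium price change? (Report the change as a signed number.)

ΔP = -440

Inverting to quantity form: Qs = 708 + 0.25P.
The market clears where 1030 - 0.1P = 708 + 0.25P. Rearranging, 0.35P = 322, hence P* = 920.
From the demand curve, Q* = 1030 - 0.1(920) = 938.
After the shift, supply is Qs = 862 + 0.25P.
New equilibrium: 168 = 0.35P, so P = 480 and Q = 982.
ΔP = 480 - 920 = -440.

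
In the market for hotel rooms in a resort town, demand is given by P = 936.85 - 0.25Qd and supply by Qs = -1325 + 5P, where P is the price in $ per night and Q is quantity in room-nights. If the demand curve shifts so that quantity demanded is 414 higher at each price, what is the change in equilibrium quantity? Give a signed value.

ΔQ = 230

Inverting to quantity form: Qd = 3747.4 - 4P.
The market clears where 3747.4 - 4P = -1325 + 5P. Rearranging, 9P = 5072.4, hence P* = 563.6.
From the demand curve, Q* = 3747.4 - 4(563.6) = 1493.
After the shift, demand is Qd = 4161.4 - 4P.
The new intersection has 5486.4 = 9P, i.e. P = 609.6, Q = 1723.
ΔQ = 1723 - 1493 = 230.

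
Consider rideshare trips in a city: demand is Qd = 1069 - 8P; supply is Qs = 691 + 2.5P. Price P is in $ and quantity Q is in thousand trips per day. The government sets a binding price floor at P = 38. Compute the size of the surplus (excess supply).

At P = 38: Qd = 765 and Qs = 786.
Surplus = Qs - Qd = 786 - 765 = 21.

Surplus = 21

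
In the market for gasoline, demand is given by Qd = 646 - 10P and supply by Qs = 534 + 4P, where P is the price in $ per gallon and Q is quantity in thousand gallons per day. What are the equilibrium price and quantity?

P* = 8, Q* = 566

The market clears where 646 - 10P = 534 + 4P. Rearranging, 14P = 112, hence P* = 8.
Plugging P* into demand: Q* = 646 - 10(8) = 566.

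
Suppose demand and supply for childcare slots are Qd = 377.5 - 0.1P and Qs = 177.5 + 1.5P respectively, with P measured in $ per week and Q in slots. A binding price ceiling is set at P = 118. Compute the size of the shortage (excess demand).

Shortage = 11.2

At P = 118: Qd = 365.7 and Qs = 354.5.
Shortage = Qd - Qs = 365.7 - 354.5 = 11.2.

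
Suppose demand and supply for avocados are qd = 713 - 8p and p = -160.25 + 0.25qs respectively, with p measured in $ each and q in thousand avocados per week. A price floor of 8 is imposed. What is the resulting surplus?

Surplus = 24

Solving each curve for q: qs = 641 + 4p.
With p fixed at 8, quantity demanded is 649 and quantity supplied is 673.
Surplus = qs - qd = 673 - 649 = 24.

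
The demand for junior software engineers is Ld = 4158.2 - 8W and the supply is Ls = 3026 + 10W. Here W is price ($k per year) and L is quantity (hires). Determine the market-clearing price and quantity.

The market clears where 4158.2 - 8W = 3026 + 10W. Rearranging, 18W = 1132.2, hence W* = 62.9.
Plugging W* into demand: L* = 4158.2 - 8(62.9) = 3655.

W* = 62.9, L* = 3655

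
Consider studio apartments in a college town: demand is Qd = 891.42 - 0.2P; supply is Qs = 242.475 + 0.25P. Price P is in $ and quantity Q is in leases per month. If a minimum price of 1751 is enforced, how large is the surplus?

Surplus = 139.005

At P = 1751: Qd = 541.22 and Qs = 680.225.
Surplus = Qs - Qd = 680.225 - 541.22 = 139.005.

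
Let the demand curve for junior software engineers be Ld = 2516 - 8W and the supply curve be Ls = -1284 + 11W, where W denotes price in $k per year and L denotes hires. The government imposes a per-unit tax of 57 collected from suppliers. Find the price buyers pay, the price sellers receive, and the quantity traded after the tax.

W_b = 233, W_s = 176, L = 652

With a tax of 57 on suppliers, they supply based on the net price W_s = W_b - 57, so Ls = -1911 + 11W_b.
Equate demand and the shifted supply: 2516 - 8W_b = -1911 + 11W_b, giving 19W_b = 4427, so W_b = 233.
So W_s = 176 and the quantity traded is L = 2516 - 8(233) = 652.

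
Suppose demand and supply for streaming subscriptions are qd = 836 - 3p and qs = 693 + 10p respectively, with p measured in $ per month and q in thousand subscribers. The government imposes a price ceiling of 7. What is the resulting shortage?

Shortage = 52

Evaluating both curves at the ceiling price 7 gives qd = 815, qs = 763.
Shortage = qd - qs = 815 - 763 = 52.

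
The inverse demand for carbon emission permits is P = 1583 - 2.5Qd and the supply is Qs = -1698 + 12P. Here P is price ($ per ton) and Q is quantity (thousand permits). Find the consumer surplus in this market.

Consumer surplus = 389205

Rewriting in direct form: Qd = 633.2 - 0.4P.
At equilibrium Qd = Qs, so 633.2 - 0.4P = -1698 + 12P; collecting terms, 2331.2 = 12.4P and P* = 188.
Substitute back: Q* = 633.2 - 0.4(188) = 558.
Demand choke price (Qd = 0): P = 633.2/0.4 = 1583. Consumer surplus = ½ × (1583 - 188) × 558 = 389205.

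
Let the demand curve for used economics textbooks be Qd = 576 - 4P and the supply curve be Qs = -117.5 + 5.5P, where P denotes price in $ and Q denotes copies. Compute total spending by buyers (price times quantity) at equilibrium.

Equating demand and supply, 576 - 4P = -117.5 + 5.5P gives 9.5P = 693.5, so P* = 73.
From the demand curve, Q* = 576 - 4(73) = 284.
Total spending by buyers = P* × Q* = 73 × 284 = 20732.

Total spending by buyers = 20732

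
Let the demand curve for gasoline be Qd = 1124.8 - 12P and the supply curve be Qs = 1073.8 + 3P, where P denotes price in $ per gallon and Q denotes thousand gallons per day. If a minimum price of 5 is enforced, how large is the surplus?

Surplus = 24

At P = 5: Qd = 1064.8 and Qs = 1088.8.
Surplus = Qs - Qd = 1088.8 - 1064.8 = 24.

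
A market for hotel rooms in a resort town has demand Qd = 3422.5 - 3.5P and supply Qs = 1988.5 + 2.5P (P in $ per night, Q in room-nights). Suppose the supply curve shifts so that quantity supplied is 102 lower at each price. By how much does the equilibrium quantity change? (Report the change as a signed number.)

At equilibrium Qd = Qs, so 3422.5 - 3.5P = 1988.5 + 2.5P; collecting terms, 1434 = 6P and P* = 239.
Then Q* = 3422.5 - 3.5(239) = 2586.
After the shift, supply is Qs = 1886.5 + 2.5P.
Re-solving, 6P = 1536 gives P = 256 and Q = 2526.5.
ΔQ = 2526.5 - 2586 = -59.5.

ΔQ = -59.5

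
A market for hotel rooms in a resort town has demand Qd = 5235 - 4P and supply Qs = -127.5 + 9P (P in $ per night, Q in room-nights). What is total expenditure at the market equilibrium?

Equating demand and supply, 5235 - 4P = -127.5 + 9P gives 13P = 5362.5, so P* = 412.5.
Substitute back: Q* = 5235 - 4(412.5) = 3585.
Total expenditure = P* × Q* = 412.5 × 3585 = 1478812.5.

Total expenditure = 1478812.5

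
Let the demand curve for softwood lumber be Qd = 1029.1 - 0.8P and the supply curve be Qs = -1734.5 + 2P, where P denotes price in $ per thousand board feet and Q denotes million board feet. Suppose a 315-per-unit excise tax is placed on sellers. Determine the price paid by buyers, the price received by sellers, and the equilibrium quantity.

P_b = 1212, P_s = 897, Q = 59.5

Sellers keep P_s = P_b - 315 per unit, so supply in terms of the buyer price is Qs = -2364.5 + 2P_b.
Market clearing requires 1029.1 - 0.8P_b = -2364.5 + 2P_b; hence 3393.6 = 2.8P_b and P_b = 1212.
So P_s = 897 and the quantity traded is Q = 1029.1 - 0.8(1212) = 59.5.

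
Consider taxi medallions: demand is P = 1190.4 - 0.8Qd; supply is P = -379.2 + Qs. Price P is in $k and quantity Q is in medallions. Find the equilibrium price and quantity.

P* = 492.8, Q* = 872

Rewriting in direct form: Qd = 1488 - 1.25P and Qs = 379.2 + P.
At equilibrium Qd = Qs, so 1488 - 1.25P = 379.2 + P; collecting terms, 1108.8 = 2.25P and P* = 492.8.
Plugging P* into demand: Q* = 1488 - 1.25(492.8) = 872.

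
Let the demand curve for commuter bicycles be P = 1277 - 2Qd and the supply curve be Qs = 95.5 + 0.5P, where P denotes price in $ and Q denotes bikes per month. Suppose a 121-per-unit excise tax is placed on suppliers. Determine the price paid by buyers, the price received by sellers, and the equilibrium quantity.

P_b = 603.5, P_s = 482.5, Q = 336.75

In direct form, Qd = 638.5 - 0.5P.
With a tax of 121 on suppliers, they supply based on the net price P_s = P_b - 121, so Qs = 35 + 0.5P_b.
Market clearing requires 638.5 - 0.5P_b = 35 + 0.5P_b; hence 603.5 = P_b and P_b = 603.5.
Then P_s = 603.5 - 121 = 482.5 and Q = 638.5 - 0.5(603.5) = 336.75.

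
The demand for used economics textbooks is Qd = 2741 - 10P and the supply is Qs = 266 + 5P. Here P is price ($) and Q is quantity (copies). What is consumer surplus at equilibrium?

Consumer surplus = 59514.05

At equilibrium Qd = Qs, so 2741 - 10P = 266 + 5P; collecting terms, 2475 = 15P and P* = 165.
From the demand curve, Q* = 2741 - 10(165) = 1091.
Demand choke price (Qd = 0): P = 2741/10 = 274.1. Consumer surplus = ½ × (274.1 - 165) × 1091 = 59514.05.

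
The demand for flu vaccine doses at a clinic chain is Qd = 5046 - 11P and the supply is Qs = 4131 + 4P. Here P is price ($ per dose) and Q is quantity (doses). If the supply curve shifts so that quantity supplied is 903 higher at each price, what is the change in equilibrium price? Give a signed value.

ΔP = -60.2

Equating demand and supply, 5046 - 11P = 4131 + 4P gives 15P = 915, so P* = 61.
From the demand curve, Q* = 5046 - 11(61) = 4375.
After the shift, supply is Qs = 5034 + 4P.
Re-solving, 15P = 12 gives P = 0.8 and Q = 5037.2.
ΔP = 0.8 - 61 = -60.2.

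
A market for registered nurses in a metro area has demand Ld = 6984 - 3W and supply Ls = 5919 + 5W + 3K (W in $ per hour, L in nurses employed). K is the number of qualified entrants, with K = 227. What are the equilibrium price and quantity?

With K = 227, supply is Ls = 6600 + 5W.
Equating demand and supply, 6984 - 3W = 6600 + 5W gives 8W = 384, so W* = 48.
Substitute back: L* = 6984 - 3(48) = 6840.

W* = 48, L* = 6840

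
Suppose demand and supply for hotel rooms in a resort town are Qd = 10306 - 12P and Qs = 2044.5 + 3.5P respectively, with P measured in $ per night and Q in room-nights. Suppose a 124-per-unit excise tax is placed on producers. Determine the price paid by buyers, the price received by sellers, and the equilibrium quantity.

P_b = 561, P_s = 437, Q = 3574

The tax drives a wedge P_b - P_s = 124. Substituting P_s = P_b - 124 into supply: Qs = 1610.5 + 3.5P_b.
Equate demand and the shifted supply: 10306 - 12P_b = 1610.5 + 3.5P_b, giving 15.5P_b = 8695.5, so P_b = 561.
Then P_s = 561 - 124 = 437 and Q = 10306 - 12(561) = 3574.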